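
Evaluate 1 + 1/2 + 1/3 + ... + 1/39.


H_39 = 1/1 + 1/2 + 1/3 + ... + 1/39
= 2066035355155033/485721041551200
≈ 4.2535

H_39 = 2066035355155033/485721041551200 ≈ 4.2535


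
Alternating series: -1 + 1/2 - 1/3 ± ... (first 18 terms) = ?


S = -1 + 1/2 - 1/3 + 1/4 - 1/5 + 1/6 - 1/7 + 1/8 ± ...
= -0.6661
(Full series converges to -ln(2) ≈ -0.6931)

S_18 = -0.6661


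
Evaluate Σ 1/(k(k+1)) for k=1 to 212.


1/(k(k+1)) = 1/k - 1/(k+1) (partial fractions)
Telescoping: Σ = 1 - 1/213 = 212/213

Sum = 212/213


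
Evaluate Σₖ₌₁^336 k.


n(n+1)/2 = 336×337/2 = 113232/2 = 56616

Σk = 56616


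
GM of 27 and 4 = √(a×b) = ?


GM = √(27×4) = √108 = 10.3923

GM = 10.3923


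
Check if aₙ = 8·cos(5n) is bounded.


For all n, -1 ≤ cos(5n) ≤ 1, so -8 ≤ 8·cos(5n) ≤ 8
Lower bound: -8, Upper bound: 8
The sequence IS bounded

Bounded (-8 ≤ aₙ ≤ 8)


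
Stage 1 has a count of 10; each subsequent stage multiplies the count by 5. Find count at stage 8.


aₙ = a₁·r^(n-1)
= 10×5^7
= 10×78125
= 781250

a_8 = 781250


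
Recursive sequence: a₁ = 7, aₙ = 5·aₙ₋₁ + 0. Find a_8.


Computing step by step:
a_1 = 7
a_2 = 35
a_3 = 175
a_4 = 875
a_5 = 4375
a_6 = 21875
a_7 = 109375
a_8 = 546875


a_8 = 546875


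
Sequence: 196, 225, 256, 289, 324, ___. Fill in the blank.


Pattern: perfect squares: n²
Terms: 196, 225, 256, 289, 324
Next term = 361

Next term = 361


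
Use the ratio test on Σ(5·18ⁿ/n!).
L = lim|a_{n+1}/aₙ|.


aₙ = 5·18^n/n!
a_{n+1}/aₙ = 18^(n+1)/(n+1)! × n!/18^n  (constant 5 cancels)
= 18/(n+1)
L = lim(n→∞) 18/(n+1) = 0
L < 1 → series CONVERGES

Converges (ratio test: L = 0 < 1)


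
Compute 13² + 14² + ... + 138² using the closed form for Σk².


Σₖ₌13^138 k² = Σₖ₌₁^138 k² − Σₖ₌₁^12 k²
= 138·139·277/6 − 12·13·25/6
= 885569 − 650 = 884919

Σk² = 884919


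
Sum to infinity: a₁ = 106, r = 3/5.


S∞ = a₁/(1-r) = 106/(1 - 3/5)
= 106/(2/5)
= 265

S∞ = 265


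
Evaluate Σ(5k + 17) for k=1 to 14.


Σ(5k+17) = 5·Σk + 17·n
= 5·105 + 17·14
= 525 + 238 = 763

Σ = 763


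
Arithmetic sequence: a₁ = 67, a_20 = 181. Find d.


d = (aₙ - a₁)/(n-1)
= (181 - 67)/(20-1)
= 114/19 = 6

d = 6


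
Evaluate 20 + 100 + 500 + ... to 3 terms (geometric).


Sₙ = 20×(5^3 - 1)/(5 - 1)
= 20×(125 - 1)/4
= 20×124/4
= 620

S_3 = 620


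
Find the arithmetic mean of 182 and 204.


AM = (182 + 204)/2 = 386/2 = 193

AM = 193


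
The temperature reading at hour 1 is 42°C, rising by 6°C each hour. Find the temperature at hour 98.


aₙ = a₁ + (n-1)d
= 42 + (98-1)×6
= 42 + 582
= 624

a_98 = 624


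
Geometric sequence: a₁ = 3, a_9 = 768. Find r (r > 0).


r^(n-1) = aₙ/a₁
r^8 = 768/3 = 256
r = 256^(1/8)
= ±2; taking r > 0 gives r = 2

r = 2


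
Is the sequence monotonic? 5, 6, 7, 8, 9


Differences: 1, 1, 1, 1
All differences > 0 → strictly INCREASING

Monotonically increasing


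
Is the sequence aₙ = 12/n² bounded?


a₁ = 12, a₂ = 12/4, a₃ = 12/9, ...
0 < aₙ ≤ 12 for all n ≥ 1
The sequence IS bounded

Bounded (0 < aₙ ≤ 12)


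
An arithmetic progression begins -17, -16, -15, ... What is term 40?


aₙ = a₁ + (n-1)d
= -17 + (40-1)×1
= -17 + 39
= 22

a_40 = 22


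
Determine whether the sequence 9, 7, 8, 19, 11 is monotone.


Differences: -2, 1, 11, -8
Difference at position 2 is +1 (> 0) but position 1 is -2 (< 0) — sequence both rises and falls
→ NOT monotonic

Not monotonic


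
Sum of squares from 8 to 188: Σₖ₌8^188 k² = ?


Σₖ₌8^188 k² = Σₖ₌₁^188 k² − Σₖ₌₁^7 k²
= 188·189·377/6 − 7·8·15/6
= 2232594 − 140 = 2232454

Σk² = 2232454


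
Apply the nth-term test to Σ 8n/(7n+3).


lim(n→∞) 8n/(7n+3) = 8/7 = 8/7  (divide numerator and denominator by n)
lim aₙ = 8/7 ≠ 0 → series DIVERGES

Diverges (lim aₙ = 8/7 ≠ 0)


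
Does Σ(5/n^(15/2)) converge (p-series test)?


p-series test: Σ c/n^p converges if p > 1, diverges if p ≤ 1 (constant c > 0 doesn't affect convergence).
p = 15/2
15/2 > 1 → CONVERGES

Converges (p = 15/2 > 1)


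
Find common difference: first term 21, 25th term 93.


d = (aₙ - a₁)/(n-1)
= (93 - 21)/(25-1)
= 72/24 = 3

d = 3


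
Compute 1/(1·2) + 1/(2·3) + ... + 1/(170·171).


1/(k(k+1)) = 1/k - 1/(k+1) (partial fractions)
Telescoping: Σ = 1 - 1/171 = 170/171

Sum = 170/171


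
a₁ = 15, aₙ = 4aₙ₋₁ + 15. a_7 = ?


Computing step by step:
a_1 = 15
a_2 = 75
a_3 = 315
a_4 = 1275
a_5 = 5115
a_6 = 20475
a_7 = 81915


a_7 = 81915


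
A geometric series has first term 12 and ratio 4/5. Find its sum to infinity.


S∞ = a₁/(1-r) = 12/(1 - 4/5)
= 12/(1/5)
= 60

S∞ = 60


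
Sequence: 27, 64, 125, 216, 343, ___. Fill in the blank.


Pattern: perfect cubes: n³
Terms: 27, 64, 125, 216, 343
Next term = 512

Next term = 512


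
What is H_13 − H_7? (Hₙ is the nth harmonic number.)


Σₖ₌8^13 1/k = 1/8 + 1/9 + 1/10 + 1/11 + 1/12 + 1/13
= 30233/51480
≈ 0.5873

Sum = 30233/51480 ≈ 0.5873


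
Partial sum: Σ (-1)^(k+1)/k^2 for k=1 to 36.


S = 1 - 1/4 + 1/9 - 1/16 + 1/25 - 1/36 + 1/49 - 1/64 ± ...
= 0.8221
(Full series converges to +π²/12 ≈ +0.8225)

S_36 = 0.8221


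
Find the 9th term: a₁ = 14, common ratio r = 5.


aₙ = a₁·r^(n-1)
= 14×5^8
= 14×390625
= 5468750

a_9 = 5468750


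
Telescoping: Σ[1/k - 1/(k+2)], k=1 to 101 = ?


Telescoping with gap 2: two head and two tail terms survive.
= (1 + 1/2) - (1/102 + 1/103)
= 3/2 - 1/102 - 1/103 = 7777/5253

Sum = 7777/5253


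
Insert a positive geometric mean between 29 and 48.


GM = √(29×48) = √1392 = 37.3095

GM = 37.3095


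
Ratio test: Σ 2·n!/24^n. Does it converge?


aₙ = 2·n!/24^n
a_{n+1}/aₙ = (n+1)!/24^(n+1) × 24^n/n!  (constant 2 cancels)
= (n+1)/24
L = lim(n→∞) (n+1)/24 = ∞
L > 1 → series DIVERGES

Diverges (ratio test: L = ∞ > 1)


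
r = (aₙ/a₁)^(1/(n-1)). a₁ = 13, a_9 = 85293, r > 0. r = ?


r^(n-1) = aₙ/a₁
r^8 = 85293/13 = 6561
r = 6561^(1/8)
= ±3; taking r > 0 gives r = 3

r = 3


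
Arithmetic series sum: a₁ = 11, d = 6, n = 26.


aₙ = 11 + (26-1)×6 = 161
Sₙ = n(a₁+aₙ)/2 = 26×(11+161)/2
= 26×172/2 = 2236

S_26 = 2236


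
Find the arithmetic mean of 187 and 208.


AM = (187 + 208)/2 = 395/2 = 197.5

AM = 197.5


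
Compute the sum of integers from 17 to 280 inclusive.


Σₖ₌17^280 k = Σₖ₌₁^280 k − Σₖ₌₁^16 k
= 280·281/2 − 16·17/2
= 39340 − 136 = 39204

Σk = 39204


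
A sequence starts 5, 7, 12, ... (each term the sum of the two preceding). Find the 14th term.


Computing iteratively: 5, 7, 12, 19, 31, 50, 81, 131, 212, 343, 555, 898, ...
a_14 = 2351

a_14 = 2351


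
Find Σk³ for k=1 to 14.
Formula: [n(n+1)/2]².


n(n+1)/2 = 14×15/2 = 105
Σk³ = 105² = 11025

Σk³ = 11025


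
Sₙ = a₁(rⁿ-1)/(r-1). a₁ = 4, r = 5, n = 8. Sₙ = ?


Sₙ = 4×(5^8 - 1)/(5 - 1)
= 4×(390625 - 1)/4
= 4×390624/4
= 390624

S_8 = 390624


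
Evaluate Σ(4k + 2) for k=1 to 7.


Σ(4k+2) = 4·Σk + 2·n
= 4·28 + 2·7
= 112 + 14 = 126

Σ = 126


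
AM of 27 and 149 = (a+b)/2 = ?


AM = (27 + 149)/2 = 176/2 = 88

AM = 88


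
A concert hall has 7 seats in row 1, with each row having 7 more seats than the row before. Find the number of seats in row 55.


aₙ = a₁ + (n-1)d
= 7 + (55-1)×7
= 7 + 378
= 385

a_55 = 385


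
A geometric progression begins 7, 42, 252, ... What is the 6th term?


aₙ = a₁·r^(n-1)
= 7×6^5
= 7×7776
= 54432

a_6 = 54432


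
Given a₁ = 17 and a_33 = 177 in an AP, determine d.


d = (aₙ - a₁)/(n-1)
= (177 - 17)/(33-1)
= 160/32 = 5

d = 5


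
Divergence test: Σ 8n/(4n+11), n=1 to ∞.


lim(n→∞) 8n/(4n+11) = 8/4 = 2  (divide numerator and denominator by n)
lim aₙ = 2 ≠ 0 → series DIVERGES

Diverges (lim aₙ = 2 ≠ 0)


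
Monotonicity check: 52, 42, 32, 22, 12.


Differences: -10, -10, -10, -10
All differences < 0 → strictly DECREASING

Monotonically decreasing


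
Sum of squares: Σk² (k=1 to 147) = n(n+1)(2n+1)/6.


n = 147
n(n+1)(2n+1)/6 = 147×148×295/6
= 6418020/6 = 1069670

Σk² = 1069670


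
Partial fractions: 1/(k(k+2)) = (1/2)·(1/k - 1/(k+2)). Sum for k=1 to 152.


1/(k(k+2)) = (1/2)·(1/k - 1/(k+2)) (partial fractions)
Telescoping: Σ = (1/2)·(1 + 1/2 - 1/153 - 1/154) = 8759/11781

Sum = 8759/11781


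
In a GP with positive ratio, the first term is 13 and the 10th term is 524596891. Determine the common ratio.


r^(n-1) = aₙ/a₁
r^9 = 524596891/13 = 40353607
r = 40353607^(1/9)
= 7

r = 7


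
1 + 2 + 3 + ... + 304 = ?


n(n+1)/2 = 304×305/2 = 92720/2 = 46360

Σk = 46360


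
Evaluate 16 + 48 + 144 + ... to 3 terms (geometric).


Sₙ = 16×(3^3 - 1)/(3 - 1)
= 16×(27 - 1)/2
= 16×26/2
= 208

S_3 = 208


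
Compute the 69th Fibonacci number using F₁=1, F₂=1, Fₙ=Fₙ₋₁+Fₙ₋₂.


Fibonacci sequence: 1, 1, 2, 3, 5, 8, 13, 21, 34, 55, 89, ...
F(69) = 117669030460994

F(69) = 117669030460994


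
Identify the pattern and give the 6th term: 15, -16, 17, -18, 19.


Pattern: alternating sign, magnitude arithmetic (d=1)
Terms: 15, -16, 17, -18, 19
Next term = -20

Next term = -20


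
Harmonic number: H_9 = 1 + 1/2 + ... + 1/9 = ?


H_9 = 1/1 + 1/2 + 1/3 + 1/4 + 1/5 + 1/6 + 1/7 + 1/8 + 1/9
= 7129/2520
≈ 2.829

H_9 = 7129/2520 ≈ 2.829


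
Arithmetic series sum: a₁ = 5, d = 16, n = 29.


aₙ = 5 + (29-1)×16 = 453
Sₙ = n(a₁+aₙ)/2 = 29×(5+453)/2
= 29×458/2 = 6641

S_29 = 6641


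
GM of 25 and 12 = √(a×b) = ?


GM = √(25×12) = √300 = 17.3205

GM = 17.3205


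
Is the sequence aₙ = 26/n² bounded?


a₁ = 26, a₂ = 26/4, a₃ = 26/9, ...
0 < aₙ ≤ 26 for all n ≥ 1
The sequence IS bounded

Bounded (0 < aₙ ≤ 26)


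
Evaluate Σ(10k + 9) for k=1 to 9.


Σ(10k+9) = 10·Σk + 9·n
= 10·45 + 9·9
= 450 + 81 = 531

Σ = 531


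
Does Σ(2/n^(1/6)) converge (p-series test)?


p-series test: Σ c/n^p converges if p > 1, diverges if p ≤ 1 (constant c > 0 doesn't affect convergence).
p = 1/6
1/6 ≤ 1 → DIVERGES

Diverges (p = 1/6 ≤ 1)


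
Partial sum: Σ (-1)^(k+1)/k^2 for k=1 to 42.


S = 1 - 1/4 + 1/9 - 1/16 + 1/25 - 1/36 + 1/49 - 1/64 ± ...
= 0.8222
(Full series converges to +π²/12 ≈ +0.8225)

S_42 = 0.8222


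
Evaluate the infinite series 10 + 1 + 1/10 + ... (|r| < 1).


S∞ = a₁/(1-r) = 10/(1 - 1/10)
= 10/(9/10)
= 100/9

S∞ = 100/9


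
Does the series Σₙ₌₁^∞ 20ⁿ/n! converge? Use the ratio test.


aₙ = 20^n/n!
a_{n+1}/aₙ = 20^(n+1)/(n+1)! × n!/20^n
= 20/(n+1)
L = lim(n→∞) 20/(n+1) = 0
L < 1 → series CONVERGES

Converges (ratio test: L = 0 < 1)


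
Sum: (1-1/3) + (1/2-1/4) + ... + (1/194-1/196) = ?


Telescoping with gap 2: two head and two tail terms survive.
= (1 + 1/2) - (1/195 + 1/196)
= 3/2 - 1/195 - 1/196 = 56939/38220

Sum = 56939/38220


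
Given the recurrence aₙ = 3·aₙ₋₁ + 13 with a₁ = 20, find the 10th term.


Computing step by step:
a_1 = 20
a_2 = 73
a_3 = 232
a_4 = 709
a_5 = 2140
a_6 = 6433
a_7 = 19312
a_8 = 57949
a_9 = 173860
a_10 = 521593


a_10 = 521593


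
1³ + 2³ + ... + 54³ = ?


n(n+1)/2 = 54×55/2 = 1485
Σk³ = 1485² = 2205225

Σk³ = 2205225


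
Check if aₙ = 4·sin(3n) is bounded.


For all n, -1 ≤ sin(3n) ≤ 1, so -4 ≤ 4·sin(3n) ≤ 4
Lower bound: -4, Upper bound: 4
The sequence IS bounded

Bounded (-4 ≤ aₙ ≤ 4)


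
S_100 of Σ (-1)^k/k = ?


S = -1 + 1/2 - 1/3 + 1/4 - 1/5 + 1/6 - 1/7 + 1/8 ± ...
= -0.6882
(Full series converges to -ln(2) ≈ -0.6931)

S_100 = -0.6882


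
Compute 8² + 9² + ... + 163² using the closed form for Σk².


Σₖ₌8^163 k² = Σₖ₌₁^163 k² − Σₖ₌₁^7 k²
= 163·164·327/6 − 7·8·15/6
= 1456894 − 140 = 1456754

Σk² = 1456754


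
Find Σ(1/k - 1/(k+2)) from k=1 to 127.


Telescoping with gap 2: two head and two tail terms survive.
= (1 + 1/2) - (1/128 + 1/129)
= 3/2 - 1/128 - 1/129 = 24511/16512

Sum = 24511/16512


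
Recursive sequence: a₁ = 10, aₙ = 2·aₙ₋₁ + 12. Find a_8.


Computing step by step:
a_1 = 10
a_2 = 32
a_3 = 76
a_4 = 164
a_5 = 340
a_6 = 692
a_7 = 1396
a_8 = 2804


a_8 = 2804


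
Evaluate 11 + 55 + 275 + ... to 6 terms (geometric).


Sₙ = 11×(5^6 - 1)/(5 - 1)
= 11×(15625 - 1)/4
= 11×15624/4
= 42966

S_6 = 42966


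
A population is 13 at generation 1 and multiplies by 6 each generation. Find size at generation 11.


aₙ = a₁·r^(n-1)
= 13×6^10
= 13×60466176
= 786060288

a_11 = 786060288


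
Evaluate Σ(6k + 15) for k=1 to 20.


Σ(6k+15) = 6·Σk + 15·n
= 6·210 + 15·20
= 1260 + 300 = 1560

Σ = 1560


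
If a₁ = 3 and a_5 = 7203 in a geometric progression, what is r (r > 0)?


r^(n-1) = aₙ/a₁
r^4 = 7203/3 = 2401
r = 2401^(1/4)
= ±7; taking r > 0 gives r = 7

r = 7


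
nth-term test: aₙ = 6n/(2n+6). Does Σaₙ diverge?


lim(n→∞) 6n/(2n+6) = 6/2 = 3  (divide numerator and denominator by n)
lim aₙ = 3 ≠ 0 → series DIVERGES

Diverges (lim aₙ = 3 ≠ 0)


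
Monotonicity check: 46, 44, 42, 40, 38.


Differences: -2, -2, -2, -2
All differences < 0 → strictly DECREASING

Monotonically decreasing


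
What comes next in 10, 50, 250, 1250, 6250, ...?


Pattern: geometric (r=5)
Terms: 10, 50, 250, 1250, 6250
Next term = 31250

Next term = 31250


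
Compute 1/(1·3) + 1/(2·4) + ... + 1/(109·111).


1/(k(k+2)) = (1/2)·(1/k - 1/(k+2)) (partial fractions)
Telescoping: Σ = (1/2)·(1 + 1/2 - 1/110 - 1/111) = 9047/12210

Sum = 9047/12210


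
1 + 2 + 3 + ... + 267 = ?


n(n+1)/2 = 267×268/2 = 71556/2 = 35778

Σk = 35778


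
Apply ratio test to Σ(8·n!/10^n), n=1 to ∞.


aₙ = 8·n!/10^n
a_{n+1}/aₙ = (n+1)!/10^(n+1) × 10^n/n!  (constant 8 cancels)
= (n+1)/10
L = lim(n→∞) (n+1)/10 = ∞
L > 1 → series DIVERGES

Diverges (ratio test: L = ∞ > 1)


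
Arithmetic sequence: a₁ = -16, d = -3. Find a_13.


aₙ = a₁ + (n-1)d
= -16 + (13-1)×-3
= -16 - 36
= -52

a_13 = -52


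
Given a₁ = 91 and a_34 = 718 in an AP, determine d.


d = (aₙ - a₁)/(n-1)
= (718 - 91)/(34-1)
= 627/33 = 19

d = 19


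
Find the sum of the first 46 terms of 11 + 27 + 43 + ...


aₙ = 11 + (46-1)×16 = 731
Sₙ = n(a₁+aₙ)/2 = 46×(11+731)/2
= 46×742/2 = 17066

S_46 = 17066


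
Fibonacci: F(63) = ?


Fibonacci sequence: 1, 1, 2, 3, 5, 8, 13, 21, 34, 55, 89, ...
F(63) = 6557470319842

F(63) = 6557470319842


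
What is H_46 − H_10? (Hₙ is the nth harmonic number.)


Σₖ₌11^46 1/k = 1/11 + 1/12 + 1/13 + ... + 1/46
= 14013700200836821609/9419588158802421600
≈ 1.4877

Sum = 14013700200836821609/9419588158802421600 ≈ 1.4877


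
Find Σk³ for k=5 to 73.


Σₖ₌5^73 k³ = [73·74/2]² − [4·5/2]²
= 7295401 − 100 = 7295301

Σk³ = 7295301


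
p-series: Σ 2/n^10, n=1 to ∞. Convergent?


p-series test: Σ c/n^p converges if p > 1, diverges if p ≤ 1 (constant c > 0 doesn't affect convergence).
p = 10
10 > 1 → CONVERGES

Converges (p = 10 > 1)


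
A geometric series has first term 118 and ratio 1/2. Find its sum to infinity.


S∞ = a₁/(1-r) = 118/(1 - 1/2)
= 118/(1/2)
= 236

S∞ = 236


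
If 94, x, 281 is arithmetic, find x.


AM = (94 + 281)/2 = 375/2 = 187.5

AM = 187.5


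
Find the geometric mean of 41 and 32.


GM = √(41×32) = √1312 = 36.2215

GM = 36.2215


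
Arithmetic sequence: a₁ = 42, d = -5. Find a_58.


aₙ = a₁ + (n-1)d
= 42 + (58-1)×-5
= 42 - 285
= -243

a_58 = -243


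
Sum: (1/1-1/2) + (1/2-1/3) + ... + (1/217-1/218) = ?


Telescoping: adjacent terms cancel.
= 1/1 - 1/218
= 1 - 1/218 = 217/218

Sum = 217/218


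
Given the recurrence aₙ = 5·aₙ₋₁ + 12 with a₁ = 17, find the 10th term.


Computing step by step:
a_1 = 17
a_2 = 97
a_3 = 497
a_4 = 2497
a_5 = 12497
a_6 = 62497
a_7 = 312497
a_8 = 1562497
a_9 = 7812497
a_10 = 39062497


a_10 = 39062497


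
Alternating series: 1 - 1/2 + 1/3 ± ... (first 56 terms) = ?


S = 1 - 1/2 + 1/3 - 1/4 + 1/5 - 1/6 + 1/7 - 1/8 ± ...
= 0.6843
(Full series converges to +ln(2) ≈ +0.6931)

S_56 = 0.6843


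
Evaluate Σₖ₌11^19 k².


Σₖ₌11^19 k² = Σₖ₌₁^19 k² − Σₖ₌₁^10 k²
= 19·20·39/6 − 10·11·21/6
= 2470 − 385 = 2085

Σk² = 2085


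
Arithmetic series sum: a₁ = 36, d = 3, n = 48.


aₙ = 36 + (48-1)×3 = 177
Sₙ = n(a₁+aₙ)/2 = 48×(36+177)/2
= 48×213/2 = 5112

S_48 = 5112


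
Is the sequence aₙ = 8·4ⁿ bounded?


aₙ = 8·4ⁿ → as n→∞, aₙ→∞ (since base 4 > 1)
No finite upper bound exists
The sequence is UNBOUNDED

Unbounded (aₙ → ∞ as n → ∞)


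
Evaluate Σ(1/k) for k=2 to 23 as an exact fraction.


Σₖ₌2^23 1/k = 1/2 + 1/3 + 1/4 + ... + 1/23
= 325333835/118982864
≈ 2.7343

Sum = 325333835/118982864 ≈ 2.7343


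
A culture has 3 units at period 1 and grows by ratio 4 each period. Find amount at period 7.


aₙ = a₁·r^(n-1)
= 3×4^6
= 3×4096
= 12288

a_7 = 12288


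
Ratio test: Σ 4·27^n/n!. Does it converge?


aₙ = 4·27^n/n!
a_{n+1}/aₙ = 27^(n+1)/(n+1)! × n!/27^n  (constant 4 cancels)
= 27/(n+1)
L = lim(n→∞) 27/(n+1) = 0
L < 1 → series CONVERGES

Converges (ratio test: L = 0 < 1)


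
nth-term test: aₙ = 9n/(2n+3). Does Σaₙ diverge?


lim(n→∞) 9n/(2n+3) = 9/2 = 9/2  (divide numerator and denominator by n)
lim aₙ = 9/2 ≠ 0 → series DIVERGES

Diverges (lim aₙ = 9/2 ≠ 0)


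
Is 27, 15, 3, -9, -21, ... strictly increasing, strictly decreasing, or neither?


Differences: -12, -12, -12, -12
All differences < 0 → strictly DECREASING

Monotonically decreasing


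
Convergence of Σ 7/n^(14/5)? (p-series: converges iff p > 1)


p-series test: Σ c/n^p converges if p > 1, diverges if p ≤ 1 (constant c > 0 doesn't affect convergence).
p = 14/5
14/5 > 1 → CONVERGES

Converges (p = 14/5 > 1)


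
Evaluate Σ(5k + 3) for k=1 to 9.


Σ(5k+3) = 5·Σk + 3·n
= 5·45 + 3·9
= 225 + 27 = 252

Σ = 252


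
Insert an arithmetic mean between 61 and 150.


AM = (61 + 150)/2 = 211/2 = 105.5

AM = 105.5


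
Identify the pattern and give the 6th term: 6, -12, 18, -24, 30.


Pattern: alternating sign, magnitude arithmetic (d=6)
Terms: 6, -12, 18, -24, 30
Next term = -36

Next term = -36


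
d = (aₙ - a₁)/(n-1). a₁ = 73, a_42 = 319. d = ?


d = (aₙ - a₁)/(n-1)
= (319 - 73)/(42-1)
= 246/41 = 6

d = 6


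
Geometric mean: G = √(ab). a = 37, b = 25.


GM = √(37×25) = √925 = 30.4138

GM = 30.4138


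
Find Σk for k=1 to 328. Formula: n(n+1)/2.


n(n+1)/2 = 328×329/2 = 107912/2 = 53956

Σk = 53956


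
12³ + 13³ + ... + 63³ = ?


Σₖ₌12^63 k³ = [63·64/2]² − [11·12/2]²
= 4064256 − 4356 = 4059900

Σk³ = 4059900


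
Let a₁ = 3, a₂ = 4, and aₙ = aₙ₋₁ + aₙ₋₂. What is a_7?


Computing iteratively: 3, 4, 7, 11, 18, 29, 47
a_7 = 47

a_7 = 47


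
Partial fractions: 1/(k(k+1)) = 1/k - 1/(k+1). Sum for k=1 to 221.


1/(k(k+1)) = 1/k - 1/(k+1) (partial fractions)
Telescoping: Σ = 1 - 1/222 = 221/222

Sum = 221/222


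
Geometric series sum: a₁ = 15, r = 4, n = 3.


Sₙ = 15×(4^3 - 1)/(4 - 1)
= 15×(64 - 1)/3
= 15×63/3
= 315

S_3 = 315


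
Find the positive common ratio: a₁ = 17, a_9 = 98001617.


r^(n-1) = aₙ/a₁
r^8 = 98001617/17 = 5764801
r = 5764801^(1/8)
= ±7; taking r > 0 gives r = 7

r = 7


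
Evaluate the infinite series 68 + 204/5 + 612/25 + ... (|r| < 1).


S∞ = a₁/(1-r) = 68/(1 - 3/5)
= 68/(2/5)
= 170

S∞ = 170


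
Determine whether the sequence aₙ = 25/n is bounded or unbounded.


a₁ = 25, a₂ = 25/2, a₃ = 25/3, ...
0 < aₙ ≤ 25 for all n ≥ 1
Lower bound: 0, Upper bound: 25
The sequence IS bounded

Bounded (0 < aₙ ≤ 25)


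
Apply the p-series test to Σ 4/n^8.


p-series test: Σ c/n^p converges if p > 1, diverges if p ≤ 1 (constant c > 0 doesn't affect convergence).
p = 8
8 > 1 → CONVERGES

Converges (p = 8 > 1)


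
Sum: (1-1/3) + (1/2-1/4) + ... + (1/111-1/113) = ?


Telescoping with gap 2: two head and two tail terms survive.
= (1 + 1/2) - (1/112 + 1/113)
= 3/2 - 1/112 - 1/113 = 18759/12656

Sum = 18759/12656


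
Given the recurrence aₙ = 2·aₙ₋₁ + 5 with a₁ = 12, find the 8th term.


Computing step by step:
a_1 = 12
a_2 = 29
a_3 = 63
a_4 = 131
a_5 = 267
a_6 = 539
a_7 = 1083
a_8 = 2171


a_8 = 2171


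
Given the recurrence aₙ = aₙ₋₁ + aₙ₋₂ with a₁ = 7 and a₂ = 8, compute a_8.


Computing iteratively: 7, 8, 15, 23, 38, 61, 99, 160
a_8 = 160

a_8 = 160


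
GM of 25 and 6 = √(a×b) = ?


GM = √(25×6) = √150 = 12.2474

GM = 12.2474


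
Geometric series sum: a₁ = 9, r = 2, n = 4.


Sₙ = 9×(2^4 - 1)/(2 - 1)
= 9×(16 - 1)/1
= 9×15/1
= 135

S_4 = 135


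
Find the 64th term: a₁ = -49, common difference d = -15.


aₙ = a₁ + (n-1)d
= -49 + (64-1)×-15
= -49 - 945
= -994

a_64 = -994


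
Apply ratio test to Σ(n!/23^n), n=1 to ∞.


aₙ = n!/23^n
a_{n+1}/aₙ = (n+1)!/23^(n+1) × 23^n/n!
= (n+1)/23
L = lim(n→∞) (n+1)/23 = ∞
L > 1 → series DIVERGES

Diverges (ratio test: L = ∞ > 1)


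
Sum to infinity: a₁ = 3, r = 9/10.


S∞ = a₁/(1-r) = 3/(1 - 9/10)
= 3/(1/10)
= 30

S∞ = 30


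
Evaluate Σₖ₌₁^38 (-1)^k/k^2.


S = -1 + 1/4 - 1/9 + 1/16 - 1/25 + 1/36 - 1/49 + 1/64 ± ...
= -0.8221
(Full series converges to -π²/12 ≈ -0.8225)

S_38 = -0.8221


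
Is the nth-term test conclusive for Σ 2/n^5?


lim(n→∞) 2/n^5 = 0
lim aₙ = 0 → nth-term test is INCONCLUSIVE
(Need other tests; this is actually a convergent p-series with p=5 > 1)

Inconclusive (lim aₙ = 0; need another test)


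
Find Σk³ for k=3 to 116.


Σₖ₌3^116 k³ = [116·117/2]² − [2·3/2]²
= 46049796 − 9 = 46049787

Σk³ = 46049787


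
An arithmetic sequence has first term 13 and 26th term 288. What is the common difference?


d = (aₙ - a₁)/(n-1)
= (288 - 13)/(26-1)
= 275/25 = 11

d = 11


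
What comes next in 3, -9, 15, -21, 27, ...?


Pattern: alternating sign, magnitude arithmetic (d=6)
Terms: 3, -9, 15, -21, 27
Next term = -33

Next term = -33


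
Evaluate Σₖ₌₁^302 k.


n(n+1)/2 = 302×303/2 = 91506/2 = 45753

Σk = 45753


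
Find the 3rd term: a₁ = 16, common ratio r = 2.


aₙ = a₁·r^(n-1)
= 16×2^2
= 16×4
= 64

a_3 = 64


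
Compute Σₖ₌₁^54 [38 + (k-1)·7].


aₙ = 38 + (54-1)×7 = 409
Sₙ = n(a₁+aₙ)/2 = 54×(38+409)/2
= 54×447/2 = 12069

S_54 = 12069


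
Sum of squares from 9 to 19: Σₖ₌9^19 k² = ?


Σₖ₌9^19 k² = Σₖ₌₁^19 k² − Σₖ₌₁^8 k²
= 19·20·39/6 − 8·9·17/6
= 2470 − 204 = 2266

Σk² = 2266


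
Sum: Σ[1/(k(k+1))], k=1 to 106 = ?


1/(k(k+1)) = 1/k - 1/(k+1) (partial fractions)
Telescoping: Σ = 1 - 1/107 = 106/107

Sum = 106/107


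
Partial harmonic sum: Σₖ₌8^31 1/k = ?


Σₖ₌8^31 1/k = 1/8 + 1/9 + 1/10 + ... + 1/31
= 103565365510297/72201776446800
≈ 1.4344

Sum = 103565365510297/72201776446800 ≈ 1.4344


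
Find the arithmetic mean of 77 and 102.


AM = (77 + 102)/2 = 179/2 = 89.5

AM = 89.5


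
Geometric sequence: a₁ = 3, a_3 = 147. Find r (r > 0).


r^(n-1) = aₙ/a₁
r^2 = 147/3 = 49
r = 49^(1/2)
= ±7; taking r > 0 gives r = 7

r = 7


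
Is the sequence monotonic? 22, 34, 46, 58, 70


Differences: 12, 12, 12, 12
All differences > 0 → strictly INCREASING

Monotonically increasing


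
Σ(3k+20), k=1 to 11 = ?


Σ(3k+20) = 3·Σk + 20·n
= 3·66 + 20·11
= 198 + 220 = 418

Σ = 418


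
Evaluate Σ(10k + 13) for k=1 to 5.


Σ(10k+13) = 10·Σk + 13·n
= 10·15 + 13·5
= 150 + 65 = 215

Σ = 215


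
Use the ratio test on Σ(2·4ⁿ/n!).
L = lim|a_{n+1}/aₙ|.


aₙ = 2·4^n/n!
a_{n+1}/aₙ = 4^(n+1)/(n+1)! × n!/4^n  (constant 2 cancels)
= 4/(n+1)
L = lim(n→∞) 4/(n+1) = 0
L < 1 → series CONVERGES

Converges (ratio test: L = 0 < 1)


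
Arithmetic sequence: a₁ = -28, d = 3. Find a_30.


aₙ = a₁ + (n-1)d
= -28 + (30-1)×3
= -28 + 87
= 59

a_30 = 59


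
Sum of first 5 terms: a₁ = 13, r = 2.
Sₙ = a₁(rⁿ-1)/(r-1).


Sₙ = 13×(2^5 - 1)/(2 - 1)
= 13×(32 - 1)/1
= 13×31/1
= 403

S_5 = 403


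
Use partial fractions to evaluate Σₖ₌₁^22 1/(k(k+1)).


1/(k(k+1)) = 1/k - 1/(k+1) (partial fractions)
Telescoping: Σ = 1 - 1/23 = 22/23

Sum = 22/23


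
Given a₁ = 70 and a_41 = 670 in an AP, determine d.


d = (aₙ - a₁)/(n-1)
= (670 - 70)/(41-1)
= 600/40 = 15

d = 15


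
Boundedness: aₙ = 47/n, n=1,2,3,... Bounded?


a₁ = 47, a₂ = 47/2, a₃ = 47/3, ...
0 < aₙ ≤ 47 for all n ≥ 1
Lower bound: 0, Upper bound: 47
The sequence IS bounded

Bounded (0 < aₙ ≤ 47)


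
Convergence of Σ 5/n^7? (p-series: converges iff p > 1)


p-series test: Σ c/n^p converges if p > 1, diverges if p ≤ 1 (constant c > 0 doesn't affect convergence).
p = 7
7 > 1 → CONVERGES

Converges (p = 7 > 1)


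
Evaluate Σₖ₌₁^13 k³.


n(n+1)/2 = 13×14/2 = 91
Σk³ = 91² = 8281

Σk³ = 8281


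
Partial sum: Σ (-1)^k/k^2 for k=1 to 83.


S = -1 + 1/4 - 1/9 + 1/16 - 1/25 + 1/36 - 1/49 + 1/64 ± ...
= -0.8225
(Full series converges to -π²/12 ≈ -0.8225)

S_83 = -0.8225


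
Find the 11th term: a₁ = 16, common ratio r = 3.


aₙ = a₁·r^(n-1)
= 16×3^10
= 16×59049
= 944784

a_11 = 944784


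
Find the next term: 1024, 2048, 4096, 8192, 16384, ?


Pattern: powers of 2: 2ⁿ
Terms: 1024, 2048, 4096, 8192, 16384
Next term = 32768

Next term = 32768


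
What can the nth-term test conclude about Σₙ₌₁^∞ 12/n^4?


lim(n→∞) 12/n^4 = 0
lim aₙ = 0 → nth-term test is INCONCLUSIVE
(Need other tests; this is actually a convergent p-series with p=4 > 1)

Inconclusive (lim aₙ = 0; need another test)


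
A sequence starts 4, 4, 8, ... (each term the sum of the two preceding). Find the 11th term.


Computing iteratively: 4, 4, 8, 12, 20, 32, 52, 84, 136, 220, 356
a_11 = 356

a_11 = 356


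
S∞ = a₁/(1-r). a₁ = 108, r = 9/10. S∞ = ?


S∞ = a₁/(1-r) = 108/(1 - 9/10)
= 108/(1/10)
= 1080

S∞ = 1080


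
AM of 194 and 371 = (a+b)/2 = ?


AM = (194 + 371)/2 = 565/2 = 282.5

AM = 282.5


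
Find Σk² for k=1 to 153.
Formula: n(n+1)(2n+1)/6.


n = 153
n(n+1)(2n+1)/6 = 153×154×307/6
= 7233534/6 = 1205589

Σk² = 1205589


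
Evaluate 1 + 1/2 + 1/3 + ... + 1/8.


H_8 = 1/1 + 1/2 + 1/3 + 1/4 + 1/5 + 1/6 + 1/7 + 1/8
= 761/280
≈ 2.7179

H_8 = 761/280 ≈ 2.7179


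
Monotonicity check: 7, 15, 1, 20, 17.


Differences: 8, -14, 19, -3
Difference at position 1 is +8 (> 0) but position 2 is -14 (< 0) — sequence both rises and falls
→ NOT monotonic

Not monotonic


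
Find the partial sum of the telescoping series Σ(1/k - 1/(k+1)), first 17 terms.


Telescoping: adjacent terms cancel.
= 1/1 - 1/18
= 1 - 1/18 = 17/18

Sum = 17/18


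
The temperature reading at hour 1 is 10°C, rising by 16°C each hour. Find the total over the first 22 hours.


aₙ = 10 + (22-1)×16 = 346
Sₙ = n(a₁+aₙ)/2 = 22×(10+346)/2
= 22×356/2 = 3916

S_22 = 3916


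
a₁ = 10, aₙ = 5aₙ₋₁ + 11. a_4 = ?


Computing step by step:
a_1 = 10
a_2 = 61
a_3 = 316
a_4 = 1591


a_4 = 1591


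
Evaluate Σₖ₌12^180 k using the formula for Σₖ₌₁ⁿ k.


Σₖ₌12^180 k = Σₖ₌₁^180 k − Σₖ₌₁^11 k
= 180·181/2 − 11·12/2
= 16290 − 66 = 16224

Σk = 16224


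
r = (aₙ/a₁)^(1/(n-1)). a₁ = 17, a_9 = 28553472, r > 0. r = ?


r^(n-1) = aₙ/a₁
r^8 = 28553472/17 = 1679616
r = 1679616^(1/8)
= ±6; taking r > 0 gives r = 6

r = 6


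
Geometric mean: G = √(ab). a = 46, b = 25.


GM = √(46×25) = √1150 = 33.9116

GM = 33.9116


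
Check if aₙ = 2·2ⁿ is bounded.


aₙ = 2·2ⁿ → as n→∞, aₙ→∞ (since base 2 > 1)
No finite upper bound exists
The sequence is UNBOUNDED

Unbounded (aₙ → ∞ as n → ∞)


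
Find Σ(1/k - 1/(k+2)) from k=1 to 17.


Telescoping with gap 2: two head and two tail terms survive.
= (1 + 1/2) - (1/18 + 1/19)
= 3/2 - 1/18 - 1/19 = 238/171

Sum = 238/171


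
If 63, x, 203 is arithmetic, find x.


AM = (63 + 203)/2 = 266/2 = 133

AM = 133


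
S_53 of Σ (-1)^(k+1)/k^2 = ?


S = 1 - 1/4 + 1/9 - 1/16 + 1/25 - 1/36 + 1/49 - 1/64 ± ...
= 0.8226
(Full series converges to +π²/12 ≈ +0.8225)

S_53 = 0.8226


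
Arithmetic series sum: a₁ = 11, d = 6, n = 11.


aₙ = 11 + (11-1)×6 = 71
Sₙ = n(a₁+aₙ)/2 = 11×(11+71)/2
= 11×82/2 = 451

S_11 = 451


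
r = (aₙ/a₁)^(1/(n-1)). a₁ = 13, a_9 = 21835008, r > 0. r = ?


r^(n-1) = aₙ/a₁
r^8 = 21835008/13 = 1679616
r = 1679616^(1/8)
= ±6; taking r > 0 gives r = 6

r = 6


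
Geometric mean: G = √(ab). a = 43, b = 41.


GM = √(43×41) = √1763 = 41.9881

GM = 41.9881


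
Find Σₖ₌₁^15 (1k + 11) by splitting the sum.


Σ(1k+11) = 1·Σk + 11·n
= 1·120 + 11·15
= 120 + 165 = 285

Σ = 285


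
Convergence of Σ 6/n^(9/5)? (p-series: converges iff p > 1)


p-series test: Σ c/n^p converges if p > 1, diverges if p ≤ 1 (constant c > 0 doesn't affect convergence).
p = 9/5
9/5 > 1 → CONVERGES

Converges (p = 9/5 > 1)


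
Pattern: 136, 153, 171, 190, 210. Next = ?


Pattern: triangular numbers: n(n+1)/2
Terms: 136, 153, 171, 190, 210
Next term = 231

Next term = 231


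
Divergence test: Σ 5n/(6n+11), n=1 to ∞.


lim(n→∞) 5n/(6n+11) = 5/6 = 5/6  (divide numerator and denominator by n)
lim aₙ = 5/6 ≠ 0 → series DIVERGES

Diverges (lim aₙ = 5/6 ≠ 0)


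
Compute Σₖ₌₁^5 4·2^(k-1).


Sₙ = 4×(2^5 - 1)/(2 - 1)
= 4×(32 - 1)/1
= 4×31/1
= 124

S_5 = 124


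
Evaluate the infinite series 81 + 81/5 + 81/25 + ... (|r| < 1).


S∞ = a₁/(1-r) = 81/(1 - 1/5)
= 81/(4/5)
= 405/4

S∞ = 405/4


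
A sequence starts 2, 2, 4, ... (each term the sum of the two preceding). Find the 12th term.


Computing iteratively: 2, 2, 4, 6, 10, 16, 26, 42, 68, 110, 178, 288
a_12 = 288

a_12 = 288


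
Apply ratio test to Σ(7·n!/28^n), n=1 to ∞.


aₙ = 7·n!/28^n
a_{n+1}/aₙ = (n+1)!/28^(n+1) × 28^n/n!  (constant 7 cancels)
= (n+1)/28
L = lim(n→∞) (n+1)/28 = ∞
L > 1 → series DIVERGES

Diverges (ratio test: L = ∞ > 1)


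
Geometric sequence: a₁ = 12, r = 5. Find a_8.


aₙ = a₁·r^(n-1)
= 12×5^7
= 12×78125
= 937500

a_8 = 937500


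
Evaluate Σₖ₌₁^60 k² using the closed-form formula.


n = 60
n(n+1)(2n+1)/6 = 60×61×121/6
= 442860/6 = 73810

Σk² = 73810


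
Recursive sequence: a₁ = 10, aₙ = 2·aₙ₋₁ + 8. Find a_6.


Computing step by step:
a_1 = 10
a_2 = 28
a_3 = 64
a_4 = 136
a_5 = 280
a_6 = 568


a_6 = 568


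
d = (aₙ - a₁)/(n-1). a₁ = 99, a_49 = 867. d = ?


d = (aₙ - a₁)/(n-1)
= (867 - 99)/(49-1)
= 768/48 = 16

d = 16


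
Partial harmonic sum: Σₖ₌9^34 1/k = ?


Σₖ₌9^34 1/k = 1/9 + 1/10 + 1/11 + ... + 1/34
= 18383266045129/13127595717600
≈ 1.4004

Sum = 18383266045129/13127595717600 ≈ 1.4004


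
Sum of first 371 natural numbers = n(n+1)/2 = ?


n(n+1)/2 = 371×372/2 = 138012/2 = 69006

Σk = 69006


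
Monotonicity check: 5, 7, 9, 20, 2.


Differences: 2, 2, 11, -18
Difference at position 1 is +2 (> 0) but position 4 is -18 (< 0) — sequence both rises and falls
→ NOT monotonic

Not monotonic


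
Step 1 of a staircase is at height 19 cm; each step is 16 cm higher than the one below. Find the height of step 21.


aₙ = a₁ + (n-1)d
= 19 + (21-1)×16
= 19 + 320
= 339

a_21 = 339


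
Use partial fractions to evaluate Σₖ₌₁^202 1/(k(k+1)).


1/(k(k+1)) = 1/k - 1/(k+1) (partial fractions)
Telescoping: Σ = 1 - 1/203 = 202/203

Sum = 202/203


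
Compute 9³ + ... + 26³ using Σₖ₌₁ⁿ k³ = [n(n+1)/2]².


Σₖ₌9^26 k³ = [26·27/2]² − [8·9/2]²
= 123201 − 1296 = 121905

Σk³ = 121905


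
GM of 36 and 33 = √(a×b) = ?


GM = √(36×33) = √1188 = 34.4674

GM = 34.4674


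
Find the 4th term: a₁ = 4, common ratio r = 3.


aₙ = a₁·r^(n-1)
= 4×3^3
= 4×27
= 108

a_4 = 108


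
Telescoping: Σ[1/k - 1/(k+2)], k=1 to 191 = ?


Telescoping with gap 2: two head and two tail terms survive.
= (1 + 1/2) - (1/192 + 1/193)
= 3/2 - 1/192 - 1/193 = 55199/37056

Sum = 55199/37056


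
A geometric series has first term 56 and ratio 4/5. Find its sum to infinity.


S∞ = a₁/(1-r) = 56/(1 - 4/5)
= 56/(1/5)
= 280

S∞ = 280


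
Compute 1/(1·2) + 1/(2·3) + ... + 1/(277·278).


1/(k(k+1)) = 1/k - 1/(k+1) (partial fractions)
Telescoping: Σ = 1 - 1/278 = 277/278

Sum = 277/278


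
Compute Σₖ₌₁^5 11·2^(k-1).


Sₙ = 11×(2^5 - 1)/(2 - 1)
= 11×(32 - 1)/1
= 11×31/1
= 341

S_5 = 341


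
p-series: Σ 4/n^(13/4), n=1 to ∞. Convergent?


p-series test: Σ c/n^p converges if p > 1, diverges if p ≤ 1 (constant c > 0 doesn't affect convergence).
p = 13/4
13/4 > 1 → CONVERGES

Converges (p = 13/4 > 1)


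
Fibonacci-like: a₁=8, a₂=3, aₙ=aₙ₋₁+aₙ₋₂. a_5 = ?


Computing iteratively: 8, 3, 11, 14, 25
a_5 = 25

a_5 = 25


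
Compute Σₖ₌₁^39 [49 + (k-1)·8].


aₙ = 49 + (39-1)×8 = 353
Sₙ = n(a₁+aₙ)/2 = 39×(49+353)/2
= 39×402/2 = 7839

S_39 = 7839


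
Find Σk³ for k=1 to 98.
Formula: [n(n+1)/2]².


n(n+1)/2 = 98×99/2 = 4851
Σk³ = 4851² = 23532201

Σk³ = 23532201


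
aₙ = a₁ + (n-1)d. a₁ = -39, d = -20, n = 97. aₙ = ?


aₙ = a₁ + (n-1)d
= -39 + (97-1)×-20
= -39 - 1920
= -1959

a_97 = -1959


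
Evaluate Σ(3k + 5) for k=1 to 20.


Σ(3k+5) = 3·Σk + 5·n
= 3·210 + 5·20
= 630 + 100 = 730

Σ = 730


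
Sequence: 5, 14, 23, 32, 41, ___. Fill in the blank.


Pattern: arithmetic (d=9)
Terms: 5, 14, 23, 32, 41
Next term = 50

Next term = 50


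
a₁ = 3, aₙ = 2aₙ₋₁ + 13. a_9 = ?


Computing step by step:
a_1 = 3
a_2 = 19
a_3 = 51
a_4 = 115
a_5 = 243
a_6 = 499
a_7 = 1011
a_8 = 2035
a_9 = 4083


a_9 = 4083


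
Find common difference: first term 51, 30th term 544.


d = (aₙ - a₁)/(n-1)
= (544 - 51)/(30-1)
= 493/29 = 17

d = 17


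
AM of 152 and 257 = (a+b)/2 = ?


AM = (152 + 257)/2 = 409/2 = 204.5

AM = 204.5


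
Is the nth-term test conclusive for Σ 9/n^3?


lim(n→∞) 9/n^3 = 0
lim aₙ = 0 → nth-term test is INCONCLUSIVE
(Need other tests; this is actually a convergent p-series with p=3 > 1)

Inconclusive (lim aₙ = 0; need another test)


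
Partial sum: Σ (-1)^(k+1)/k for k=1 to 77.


S = 1 - 1/2 + 1/3 - 1/4 + 1/5 - 1/6 + 1/7 - 1/8 ± ...
= 0.6996
(Full series converges to +ln(2) ≈ +0.6931)

S_77 = 0.6996


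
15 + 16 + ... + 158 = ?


Σₖ₌15^158 k = Σₖ₌₁^158 k − Σₖ₌₁^14 k
= 158·159/2 − 14·15/2
= 12561 − 105 = 12456

Σk = 12456


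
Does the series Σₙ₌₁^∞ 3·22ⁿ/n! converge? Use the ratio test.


aₙ = 3·22^n/n!
a_{n+1}/aₙ = 22^(n+1)/(n+1)! × n!/22^n  (constant 3 cancels)
= 22/(n+1)
L = lim(n→∞) 22/(n+1) = 0
L < 1 → series CONVERGES

Converges (ratio test: L = 0 < 1)


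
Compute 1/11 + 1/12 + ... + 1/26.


Σₖ₌11^26 1/k = 1/11 + 1/12 + 1/13 + ... + 1/26
= 24775394731/26771144400
≈ 0.9255

Sum = 24775394731/26771144400 ≈ 0.9255


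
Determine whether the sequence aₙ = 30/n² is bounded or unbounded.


a₁ = 30, a₂ = 30/4, a₃ = 30/9, ...
0 < aₙ ≤ 30 for all n ≥ 1
The sequence IS bounded

Bounded (0 < aₙ ≤ 30)


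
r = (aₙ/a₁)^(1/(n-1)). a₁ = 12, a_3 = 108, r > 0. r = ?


r^(n-1) = aₙ/a₁
r^2 = 108/12 = 9
r = 9^(1/2)
= ±3; taking r > 0 gives r = 3

r = 3


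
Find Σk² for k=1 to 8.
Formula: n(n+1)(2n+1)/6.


n = 8
n(n+1)(2n+1)/6 = 8×9×17/6
= 1224/6 = 204

Σk² = 204


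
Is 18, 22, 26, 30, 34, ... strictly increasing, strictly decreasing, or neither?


Differences: 4, 4, 4, 4
All differences > 0 → strictly INCREASING

Monotonically increasing


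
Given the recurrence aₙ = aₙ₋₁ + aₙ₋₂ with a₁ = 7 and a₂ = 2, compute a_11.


Computing iteratively: 7, 2, 9, 11, 20, 31, 51, 82, 133, 215, 348
a_11 = 348

a_11 = 348


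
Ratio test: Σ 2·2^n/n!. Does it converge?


aₙ = 2·2^n/n!
a_{n+1}/aₙ = 2^(n+1)/(n+1)! × n!/2^n  (constant 2 cancels)
= 2/(n+1)
L = lim(n→∞) 2/(n+1) = 0
L < 1 → series CONVERGES

Converges (ratio test: L = 0 < 1)


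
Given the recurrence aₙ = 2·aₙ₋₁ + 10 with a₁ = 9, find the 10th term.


Computing step by step:
a_1 = 9
a_2 = 28
a_3 = 66
a_4 = 142
a_5 = 294
a_6 = 598
a_7 = 1206
a_8 = 2422
a_9 = 4854
a_10 = 9718


a_10 = 9718


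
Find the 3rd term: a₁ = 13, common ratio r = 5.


aₙ = a₁·r^(n-1)
= 13×5^2
= 13×25
= 325

a_3 = 325


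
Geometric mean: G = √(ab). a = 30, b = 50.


GM = √(30×50) = √1500 = 38.7298

GM = 38.7298


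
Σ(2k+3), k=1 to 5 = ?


Σ(2k+3) = 2·Σk + 3·n
= 2·15 + 3·5
= 30 + 15 = 45

Σ = 45


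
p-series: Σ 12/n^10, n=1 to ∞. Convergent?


p-series test: Σ c/n^p converges if p > 1, diverges if p ≤ 1 (constant c > 0 doesn't affect convergence).
p = 10
10 > 1 → CONVERGES

Converges (p = 10 > 1)


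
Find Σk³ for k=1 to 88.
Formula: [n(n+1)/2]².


n(n+1)/2 = 88×89/2 = 3916
Σk³ = 3916² = 15335056

Σk³ = 15335056


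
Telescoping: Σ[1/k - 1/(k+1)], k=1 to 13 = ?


Telescoping: adjacent terms cancel.
= 1/1 - 1/14
= 1 - 1/14 = 13/14

Sum = 13/14


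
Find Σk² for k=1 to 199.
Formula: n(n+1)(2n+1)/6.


n = 199
n(n+1)(2n+1)/6 = 199×200×399/6
= 15880200/6 = 2646700

Σk² = 2646700


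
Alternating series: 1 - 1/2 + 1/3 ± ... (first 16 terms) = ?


S = 1 - 1/2 + 1/3 - 1/4 + 1/5 - 1/6 + 1/7 - 1/8 ± ...
= 0.6629
(Full series converges to +ln(2) ≈ +0.6931)

S_16 = 0.6629


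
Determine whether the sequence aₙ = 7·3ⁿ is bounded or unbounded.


aₙ = 7·3ⁿ → as n→∞, aₙ→∞ (since base 3 > 1)
No finite upper bound exists
The sequence is UNBOUNDED

Unbounded (aₙ → ∞ as n → ∞)


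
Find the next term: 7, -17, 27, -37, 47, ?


Pattern: alternating sign, magnitude arithmetic (d=10)
Terms: 7, -17, 27, -37, 47
Next term = -57

Next term = -57


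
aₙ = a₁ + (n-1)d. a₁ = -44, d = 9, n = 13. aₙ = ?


aₙ = a₁ + (n-1)d
= -44 + (13-1)×9
= -44 + 108
= 64

a_13 = 64


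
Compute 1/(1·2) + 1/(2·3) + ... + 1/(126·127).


1/(k(k+1)) = 1/k - 1/(k+1) (partial fractions)
Telescoping: Σ = 1 - 1/127 = 126/127

Sum = 126/127


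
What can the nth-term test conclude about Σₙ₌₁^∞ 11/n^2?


lim(n→∞) 11/n^2 = 0
lim aₙ = 0 → nth-term test is INCONCLUSIVE
(Need other tests; this is actually a convergent p-series with p=2 > 1)

Inconclusive (lim aₙ = 0; need another test)


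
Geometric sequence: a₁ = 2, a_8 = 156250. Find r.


r^(n-1) = aₙ/a₁
r^7 = 156250/2 = 78125
r = 78125^(1/7)
= 5

r = 5
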